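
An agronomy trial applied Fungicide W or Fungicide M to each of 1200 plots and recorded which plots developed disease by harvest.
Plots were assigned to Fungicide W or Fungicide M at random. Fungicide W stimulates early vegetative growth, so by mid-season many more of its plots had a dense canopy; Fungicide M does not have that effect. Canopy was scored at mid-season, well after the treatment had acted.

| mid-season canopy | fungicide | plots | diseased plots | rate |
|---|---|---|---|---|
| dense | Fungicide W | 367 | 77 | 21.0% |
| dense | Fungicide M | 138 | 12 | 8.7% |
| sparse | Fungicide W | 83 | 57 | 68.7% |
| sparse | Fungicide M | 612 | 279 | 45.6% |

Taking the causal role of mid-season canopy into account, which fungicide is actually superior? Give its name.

Fungicide W

Stratifying would compare fungicides among plots the fungicides themselves sorted into mid-season canopy groups — a form of selection on an intermediate. The unconditioned pooled rates give the total causal effect.
Pooled: Fungicide W 29.8% vs Fungicide M 38.8%; Fungicide W is lower overall.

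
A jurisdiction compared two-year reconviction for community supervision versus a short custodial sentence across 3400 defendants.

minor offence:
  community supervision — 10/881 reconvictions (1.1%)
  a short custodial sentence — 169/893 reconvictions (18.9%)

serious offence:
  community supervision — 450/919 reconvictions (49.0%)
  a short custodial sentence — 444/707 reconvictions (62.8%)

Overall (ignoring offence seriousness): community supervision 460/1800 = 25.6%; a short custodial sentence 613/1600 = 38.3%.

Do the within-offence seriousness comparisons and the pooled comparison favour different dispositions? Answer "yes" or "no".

no

Within each offence seriousness level (minor offence 1.1% vs 18.9%; serious offence 49.0% vs 62.8%), community supervision has the lower rate every time. Pooled: 25.6% vs 38.3% — community supervision has the lower rate overall. They agree.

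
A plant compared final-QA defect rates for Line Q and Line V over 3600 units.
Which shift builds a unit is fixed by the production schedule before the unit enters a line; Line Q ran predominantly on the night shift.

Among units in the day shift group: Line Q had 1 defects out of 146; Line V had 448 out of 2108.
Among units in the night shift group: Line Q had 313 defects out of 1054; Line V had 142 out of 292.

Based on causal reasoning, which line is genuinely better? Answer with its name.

Line Q

Nothing the line does changes shift; the imbalance is an allocation artefact. With shift also predicting the outcome, the pooled figure is confounded, and the within-stratum comparison is the causal one.
Within each level — day shift: 0.7% vs 21.3%; night shift: 29.7% vs 48.6% — Line Q is lower every time.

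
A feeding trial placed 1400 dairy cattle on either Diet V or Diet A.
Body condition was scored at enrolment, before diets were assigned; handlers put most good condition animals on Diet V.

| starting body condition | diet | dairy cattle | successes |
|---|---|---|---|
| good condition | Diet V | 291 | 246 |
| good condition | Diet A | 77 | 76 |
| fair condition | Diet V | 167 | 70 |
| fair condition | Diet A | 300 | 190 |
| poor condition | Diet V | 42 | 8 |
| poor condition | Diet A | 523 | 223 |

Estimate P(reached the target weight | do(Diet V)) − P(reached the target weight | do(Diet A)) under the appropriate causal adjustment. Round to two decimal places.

The starting body condition-specific comparison favours Diet A throughout, but the pooled figures favour Diet V. The question is whether to condition on starting body condition.
Starting body condition differs across diets for reasons unrelated to any effect of the diet itself, and it separately predicts the outcome — a classic confounder. We must compare within starting body condition levels.
Adjusting over the population distribution of starting body condition: 0.263·(0.845−0.987) + 0.334·(0.419−0.633) + 0.404·(0.190−0.426) = -0.204.

-0.20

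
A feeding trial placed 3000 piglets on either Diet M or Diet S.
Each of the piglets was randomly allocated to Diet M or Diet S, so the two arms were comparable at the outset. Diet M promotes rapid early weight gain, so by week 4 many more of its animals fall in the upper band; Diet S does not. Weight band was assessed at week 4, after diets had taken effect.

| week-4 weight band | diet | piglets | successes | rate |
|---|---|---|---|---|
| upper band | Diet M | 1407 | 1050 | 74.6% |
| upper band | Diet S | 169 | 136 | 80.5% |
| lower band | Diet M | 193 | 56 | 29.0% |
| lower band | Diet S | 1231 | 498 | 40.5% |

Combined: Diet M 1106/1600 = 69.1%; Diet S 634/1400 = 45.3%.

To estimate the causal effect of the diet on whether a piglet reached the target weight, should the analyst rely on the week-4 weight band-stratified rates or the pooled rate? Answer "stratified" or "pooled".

pooled

The distribution of week-4 weight band is itself part of what the diet does — it is an intermediate outcome. Holding it fixed would remove that part of the effect; the total effect is the pooled difference.
Pooled: Diet M 69.1% vs Diet S 45.3%; Diet M is higher overall.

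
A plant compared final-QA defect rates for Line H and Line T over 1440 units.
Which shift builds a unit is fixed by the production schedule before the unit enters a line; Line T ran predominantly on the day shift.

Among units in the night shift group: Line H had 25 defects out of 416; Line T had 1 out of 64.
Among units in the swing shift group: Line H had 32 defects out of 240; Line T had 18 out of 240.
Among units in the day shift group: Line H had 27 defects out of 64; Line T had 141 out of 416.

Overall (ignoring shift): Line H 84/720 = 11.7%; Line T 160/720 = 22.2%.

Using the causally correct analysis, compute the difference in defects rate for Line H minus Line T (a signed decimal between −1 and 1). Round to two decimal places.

The stratified and pooled comparisons disagree (Line T wins within each shift; Line H wins overall), so the answer turns on the causal role of shift.
The imbalance in shift arose from how units were allocated, not from anything the line did; and shift independently affects the outcome. The pooled gap is confounded — condition on shift.
Adjusting over the population distribution of shift: 0.333·(0.060−0.016) + 0.333·(0.133−0.075) + 0.333·(0.422−0.339) = +0.062.

+0.06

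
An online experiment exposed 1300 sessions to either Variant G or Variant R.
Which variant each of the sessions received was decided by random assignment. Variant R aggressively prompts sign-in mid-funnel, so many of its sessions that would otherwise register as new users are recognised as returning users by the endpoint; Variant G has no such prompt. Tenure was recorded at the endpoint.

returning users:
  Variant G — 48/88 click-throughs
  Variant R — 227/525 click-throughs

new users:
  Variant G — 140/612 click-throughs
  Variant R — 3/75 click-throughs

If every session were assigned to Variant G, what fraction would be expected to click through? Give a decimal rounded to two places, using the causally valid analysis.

The user tenure-specific comparison favours Variant G throughout, but the pooled figures favour Variant R. The question is whether to condition on user tenure.
User tenure is recorded after the variant and is itself shifted by it — it sits on the causal path from variant to outcome. Conditioning on a mediator would strip out part of the effect we want; the pooled comparison gives the total causal effect.
So P(outcome | do(Variant G)) is just the pooled rate for Variant G: 188/700 = 0.269.

0.27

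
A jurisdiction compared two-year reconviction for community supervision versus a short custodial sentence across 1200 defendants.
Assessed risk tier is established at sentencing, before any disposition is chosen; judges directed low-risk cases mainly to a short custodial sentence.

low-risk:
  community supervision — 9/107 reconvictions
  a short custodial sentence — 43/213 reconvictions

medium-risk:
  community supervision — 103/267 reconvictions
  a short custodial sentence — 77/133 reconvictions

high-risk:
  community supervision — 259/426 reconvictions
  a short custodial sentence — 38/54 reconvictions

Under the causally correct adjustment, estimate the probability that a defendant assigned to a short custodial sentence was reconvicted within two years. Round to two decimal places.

0.53

Here assessed risk tier is a common cause — it drives both which disposition a case falls under and the outcome. The crude comparison mixes populations; the stratum-specific rates are the causally relevant ones.
Standardising a short custodial sentence to the population assessed risk tier mix: 0.267·43/213 + 0.333·77/133 + 0.400·38/54 = 0.528.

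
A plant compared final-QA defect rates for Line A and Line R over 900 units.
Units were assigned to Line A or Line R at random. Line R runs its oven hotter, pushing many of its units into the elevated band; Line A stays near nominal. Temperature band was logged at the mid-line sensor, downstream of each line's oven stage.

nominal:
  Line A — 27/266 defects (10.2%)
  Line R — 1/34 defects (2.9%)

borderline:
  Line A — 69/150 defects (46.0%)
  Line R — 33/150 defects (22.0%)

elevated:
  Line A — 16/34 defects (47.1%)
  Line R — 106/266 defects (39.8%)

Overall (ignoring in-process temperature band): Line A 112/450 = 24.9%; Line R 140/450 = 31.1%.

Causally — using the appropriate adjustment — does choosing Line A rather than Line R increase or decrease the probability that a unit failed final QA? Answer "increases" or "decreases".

decreases

Within every in-process temperature band level Line R has the lower rate, yet pooled Line A does — Simpson's reversal.
Stratifying would compare lines among units the lines themselves sorted into in-process temperature band groups — a form of selection on an intermediate. The unconditioned pooled rates give the total causal effect.
Pooled: Line A 24.9% vs Line R 31.1%; Line A is lower overall.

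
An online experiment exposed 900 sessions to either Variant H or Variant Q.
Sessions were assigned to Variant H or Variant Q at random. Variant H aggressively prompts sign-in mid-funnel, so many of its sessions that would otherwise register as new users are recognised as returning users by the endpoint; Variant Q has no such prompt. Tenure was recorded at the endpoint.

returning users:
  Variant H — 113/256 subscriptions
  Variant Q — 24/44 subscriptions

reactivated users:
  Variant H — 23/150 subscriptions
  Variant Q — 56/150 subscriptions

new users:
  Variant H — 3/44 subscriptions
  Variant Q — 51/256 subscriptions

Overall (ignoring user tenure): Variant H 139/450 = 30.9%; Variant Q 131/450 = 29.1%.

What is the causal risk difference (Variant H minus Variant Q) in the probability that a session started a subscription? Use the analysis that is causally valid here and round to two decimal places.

User tenure is downstream of the variant. One should not condition on a consequence of treatment, so the overall rates are the right comparison.
The causal difference is the pooled difference: 0.309 − 0.291 = +0.018.

+0.02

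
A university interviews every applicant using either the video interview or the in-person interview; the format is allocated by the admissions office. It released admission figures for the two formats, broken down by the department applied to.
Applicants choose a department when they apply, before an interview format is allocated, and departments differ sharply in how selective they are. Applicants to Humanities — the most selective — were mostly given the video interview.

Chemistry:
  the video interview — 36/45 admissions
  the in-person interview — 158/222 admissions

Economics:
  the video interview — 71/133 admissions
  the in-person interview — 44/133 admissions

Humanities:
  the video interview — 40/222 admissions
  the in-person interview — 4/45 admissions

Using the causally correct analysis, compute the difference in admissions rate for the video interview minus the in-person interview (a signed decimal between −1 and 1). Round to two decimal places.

+0.13

the video interview is higher inside every department stratum but the in-person interview is higher in aggregate. Whether to stratify depends on how department relates to the interview format.
Department is set before the interview format has any effect — it is not caused by the interview format — and it independently drives the outcome. That makes it a confounder, so the causal comparison is within department levels.
Adjusting over the population distribution of department: 0.334·(0.800−0.712) + 0.333·(0.534−0.331) + 0.334·(0.180−0.089) = +0.127.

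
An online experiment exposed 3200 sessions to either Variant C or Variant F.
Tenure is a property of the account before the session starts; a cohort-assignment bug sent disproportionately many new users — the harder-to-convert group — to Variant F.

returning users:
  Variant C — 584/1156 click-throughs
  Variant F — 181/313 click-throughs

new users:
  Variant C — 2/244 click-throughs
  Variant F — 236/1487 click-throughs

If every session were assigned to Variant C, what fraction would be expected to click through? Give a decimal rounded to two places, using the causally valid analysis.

0.24

Since user tenure is a pre-existing factor (not a product of the variant) and it affects the outcome on its own, it is a confounder. The stratified rates, not the pooled rate, identify the causal effect.
Standardising Variant C to the population user tenure mix: 0.459·584/1156 + 0.541·2/244 = 0.236.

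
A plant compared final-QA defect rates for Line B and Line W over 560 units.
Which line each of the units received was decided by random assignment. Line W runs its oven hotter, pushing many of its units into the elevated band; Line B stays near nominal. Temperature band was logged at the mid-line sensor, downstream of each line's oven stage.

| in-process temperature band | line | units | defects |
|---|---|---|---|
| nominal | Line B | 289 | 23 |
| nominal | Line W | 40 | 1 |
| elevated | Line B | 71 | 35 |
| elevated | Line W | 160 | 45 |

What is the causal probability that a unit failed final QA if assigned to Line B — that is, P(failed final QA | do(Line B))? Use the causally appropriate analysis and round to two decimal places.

0.16

Stratifying would compare lines among units the lines themselves sorted into in-process temperature band groups — a form of selection on an intermediate. The unconditioned pooled rates give the total causal effect.
So P(outcome | do(Line B)) is just the pooled rate for Line B: 58/360 = 0.161.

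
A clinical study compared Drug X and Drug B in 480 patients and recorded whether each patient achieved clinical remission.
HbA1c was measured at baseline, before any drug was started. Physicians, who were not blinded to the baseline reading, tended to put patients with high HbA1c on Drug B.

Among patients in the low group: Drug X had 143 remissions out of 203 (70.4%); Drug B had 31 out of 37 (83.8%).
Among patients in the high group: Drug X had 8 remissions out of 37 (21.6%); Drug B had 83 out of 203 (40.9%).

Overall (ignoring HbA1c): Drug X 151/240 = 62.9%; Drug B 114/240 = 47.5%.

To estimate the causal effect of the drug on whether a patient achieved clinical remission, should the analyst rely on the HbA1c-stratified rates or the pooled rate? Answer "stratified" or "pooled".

HbA1c is set before the drug has any effect — it is not caused by the drug — and it independently drives the outcome. That makes it a confounder, so the causal comparison is within HbA1c levels.
Within each level — low: 70.4% vs 83.8%; high: 21.6% vs 40.9% — Drug B is higher every time.

stratified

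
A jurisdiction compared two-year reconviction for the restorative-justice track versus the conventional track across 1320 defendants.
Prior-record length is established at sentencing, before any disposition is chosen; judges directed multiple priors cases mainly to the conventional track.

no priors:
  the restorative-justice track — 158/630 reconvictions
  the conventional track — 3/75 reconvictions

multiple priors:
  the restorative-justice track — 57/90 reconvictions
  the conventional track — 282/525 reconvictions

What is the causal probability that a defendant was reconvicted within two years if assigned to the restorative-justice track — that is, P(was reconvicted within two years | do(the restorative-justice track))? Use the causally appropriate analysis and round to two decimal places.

0.43

Nothing the disposition does changes prior-record length; the imbalance is an allocation artefact. With prior-record length also predicting the outcome, the pooled figure is confounded, and the within-stratum comparison is the causal one.
Standardising the restorative-justice track to the population prior-record length mix: 0.534·158/630 + 0.466·57/90 = 0.429.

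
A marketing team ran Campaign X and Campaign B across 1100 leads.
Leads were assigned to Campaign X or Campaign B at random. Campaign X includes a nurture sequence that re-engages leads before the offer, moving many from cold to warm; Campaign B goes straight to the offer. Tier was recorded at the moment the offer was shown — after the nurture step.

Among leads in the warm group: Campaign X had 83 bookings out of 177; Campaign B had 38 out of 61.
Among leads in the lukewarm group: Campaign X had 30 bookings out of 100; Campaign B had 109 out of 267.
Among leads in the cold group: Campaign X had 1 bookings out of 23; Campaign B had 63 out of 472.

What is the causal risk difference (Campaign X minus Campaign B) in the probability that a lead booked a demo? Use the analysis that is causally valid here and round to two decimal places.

+0.12

Engagement tier is downstream of the campaign. One should not condition on a consequence of treatment, so the overall rates are the right comparison.
The causal difference is the pooled difference: 0.380 − 0.263 = +0.117.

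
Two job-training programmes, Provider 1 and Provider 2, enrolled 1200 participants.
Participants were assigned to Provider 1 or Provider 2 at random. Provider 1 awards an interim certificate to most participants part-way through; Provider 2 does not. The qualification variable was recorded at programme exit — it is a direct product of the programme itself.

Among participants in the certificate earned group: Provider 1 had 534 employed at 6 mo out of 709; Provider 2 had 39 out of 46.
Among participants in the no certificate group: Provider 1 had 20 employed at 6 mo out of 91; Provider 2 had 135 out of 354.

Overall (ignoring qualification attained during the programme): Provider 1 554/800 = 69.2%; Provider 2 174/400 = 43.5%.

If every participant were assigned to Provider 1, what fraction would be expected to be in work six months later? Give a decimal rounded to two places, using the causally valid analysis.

0.69

The stratified and pooled comparisons disagree (Provider 2 wins within each qualification attained during the programme; Provider 1 wins overall), so the answer turns on the causal role of qualification attained during the programme.
Qualification attained during the programme is downstream of the programme. One should not condition on a consequence of treatment, so the overall rates are the right comparison.
So P(outcome | do(Provider 1)) is just the pooled rate for Provider 1: 554/800 = 0.693.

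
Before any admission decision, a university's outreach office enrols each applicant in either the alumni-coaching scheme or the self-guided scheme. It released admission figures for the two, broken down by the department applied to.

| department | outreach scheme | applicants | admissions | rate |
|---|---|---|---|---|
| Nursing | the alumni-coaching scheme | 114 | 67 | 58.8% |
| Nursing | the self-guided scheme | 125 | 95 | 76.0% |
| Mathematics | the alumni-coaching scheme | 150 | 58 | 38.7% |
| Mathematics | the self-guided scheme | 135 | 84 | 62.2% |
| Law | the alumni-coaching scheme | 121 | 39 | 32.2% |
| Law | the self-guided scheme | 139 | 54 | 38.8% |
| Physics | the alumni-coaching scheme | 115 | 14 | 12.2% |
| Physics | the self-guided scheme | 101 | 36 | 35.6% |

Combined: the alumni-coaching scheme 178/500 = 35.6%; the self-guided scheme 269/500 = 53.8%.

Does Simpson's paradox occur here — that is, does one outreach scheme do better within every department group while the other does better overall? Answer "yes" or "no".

no

Within each department level (Nursing 58.8% vs 76.0%; Mathematics 38.7% vs 62.2%; Law 32.2% vs 38.8%; Physics 12.2% vs 35.6%), the self-guided scheme has the higher rate every time. Pooled: 35.6% vs 53.8% — the self-guided scheme has the higher rate overall. They agree.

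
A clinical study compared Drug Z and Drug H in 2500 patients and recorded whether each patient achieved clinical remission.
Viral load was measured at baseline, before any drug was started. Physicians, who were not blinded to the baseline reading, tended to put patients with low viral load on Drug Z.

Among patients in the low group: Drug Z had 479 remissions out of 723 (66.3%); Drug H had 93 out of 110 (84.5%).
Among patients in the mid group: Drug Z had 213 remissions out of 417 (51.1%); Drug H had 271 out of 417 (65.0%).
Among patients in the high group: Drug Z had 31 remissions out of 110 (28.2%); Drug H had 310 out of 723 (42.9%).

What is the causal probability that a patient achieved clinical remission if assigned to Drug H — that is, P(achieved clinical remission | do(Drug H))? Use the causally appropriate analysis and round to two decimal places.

0.64

Within every viral load level Drug H has the higher rate, yet pooled Drug Z does — Simpson's reversal.
Nothing the drug does changes viral load; the imbalance is an allocation artefact. With viral load also predicting the outcome, the pooled figure is confounded, and the within-stratum comparison is the causal one.
Standardising Drug H to the population viral load mix: 0.333·93/110 + 0.334·271/417 + 0.333·310/723 = 0.641.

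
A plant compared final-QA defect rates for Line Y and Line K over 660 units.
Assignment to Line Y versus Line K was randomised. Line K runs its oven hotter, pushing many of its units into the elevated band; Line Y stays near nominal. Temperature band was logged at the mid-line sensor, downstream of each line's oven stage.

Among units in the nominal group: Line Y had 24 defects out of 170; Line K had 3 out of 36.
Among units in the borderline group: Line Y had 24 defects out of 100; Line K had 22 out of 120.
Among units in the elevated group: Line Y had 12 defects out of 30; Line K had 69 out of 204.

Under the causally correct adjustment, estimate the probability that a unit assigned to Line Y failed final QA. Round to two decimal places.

0.20

In-process temperature band lies on the pathway line → in-process temperature band → outcome, so adjusting for it blocks the indirect effect. For the total causal effect of line, use the unadjusted pooled rates.
So P(outcome | do(Line Y)) is just the pooled rate for Line Y: 60/300 = 0.200.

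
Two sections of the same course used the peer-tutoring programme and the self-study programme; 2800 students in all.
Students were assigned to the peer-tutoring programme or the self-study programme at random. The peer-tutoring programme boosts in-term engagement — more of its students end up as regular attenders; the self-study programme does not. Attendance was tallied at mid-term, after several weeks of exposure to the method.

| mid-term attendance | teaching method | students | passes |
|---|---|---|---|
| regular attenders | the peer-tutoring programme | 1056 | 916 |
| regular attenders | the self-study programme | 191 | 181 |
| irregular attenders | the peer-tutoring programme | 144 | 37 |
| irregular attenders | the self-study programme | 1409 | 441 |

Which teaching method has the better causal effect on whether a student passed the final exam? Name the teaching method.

The mid-term attendance-specific comparison favours the self-study programme throughout, but the pooled figures favour the peer-tutoring programme. The question is whether to condition on mid-term attendance.
Mid-term attendance lies on the pathway teaching method → mid-term attendance → outcome, so adjusting for it blocks the indirect effect. For the total causal effect of teaching method, use the unadjusted pooled rates.
Pooled: the peer-tutoring programme 79.4% vs the self-study programme 38.9%; the peer-tutoring programme is higher overall.

the peer-tutoring programme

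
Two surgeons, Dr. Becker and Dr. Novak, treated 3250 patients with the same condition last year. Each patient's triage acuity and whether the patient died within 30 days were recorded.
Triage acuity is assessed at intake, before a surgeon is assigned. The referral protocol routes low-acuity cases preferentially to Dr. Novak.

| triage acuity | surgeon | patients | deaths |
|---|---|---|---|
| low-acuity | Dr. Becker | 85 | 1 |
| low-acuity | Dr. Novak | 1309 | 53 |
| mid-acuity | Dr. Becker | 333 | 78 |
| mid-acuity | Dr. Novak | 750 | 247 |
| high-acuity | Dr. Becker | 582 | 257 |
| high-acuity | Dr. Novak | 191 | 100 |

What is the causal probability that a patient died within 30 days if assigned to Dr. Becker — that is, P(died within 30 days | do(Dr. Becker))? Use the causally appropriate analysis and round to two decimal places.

0.19

Within every triage acuity level Dr. Becker has the lower rate, yet pooled Dr. Novak does — Simpson's reversal.
Triage acuity differs across surgeons for reasons unrelated to any effect of the surgeon itself, and it separately predicts the outcome — a classic confounder. We must compare within triage acuity levels.
Standardising Dr. Becker to the population triage acuity mix: 0.429·1/85 + 0.333·78/333 + 0.238·257/582 = 0.188.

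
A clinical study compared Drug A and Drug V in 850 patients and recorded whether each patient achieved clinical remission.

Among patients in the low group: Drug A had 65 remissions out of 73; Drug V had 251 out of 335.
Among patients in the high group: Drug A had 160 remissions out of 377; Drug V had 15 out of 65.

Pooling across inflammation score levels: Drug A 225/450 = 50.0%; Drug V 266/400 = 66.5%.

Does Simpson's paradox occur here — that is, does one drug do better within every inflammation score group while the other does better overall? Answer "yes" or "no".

yes

Within each inflammation score level (low 89.0% vs 74.9%; high 42.4% vs 23.1%), Drug A has the higher rate every time. Pooled: 50.0% vs 66.5% — Drug V has the higher rate overall. The two comparisons disagree.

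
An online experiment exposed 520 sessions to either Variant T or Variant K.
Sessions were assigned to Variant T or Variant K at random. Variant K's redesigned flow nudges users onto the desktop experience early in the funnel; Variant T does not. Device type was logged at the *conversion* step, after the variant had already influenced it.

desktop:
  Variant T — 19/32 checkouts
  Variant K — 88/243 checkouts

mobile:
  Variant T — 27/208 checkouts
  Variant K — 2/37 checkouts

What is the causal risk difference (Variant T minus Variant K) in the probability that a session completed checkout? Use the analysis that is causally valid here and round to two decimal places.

-0.13

Within every device type level Variant T has the higher rate, yet pooled Variant K does — Simpson's reversal.
Device type is recorded after the variant and is itself shifted by it — it sits on the causal path from variant to outcome. Conditioning on a mediator would strip out part of the effect we want; the pooled comparison gives the total causal effect.
The causal difference is the pooled difference: 0.192 − 0.321 = -0.130.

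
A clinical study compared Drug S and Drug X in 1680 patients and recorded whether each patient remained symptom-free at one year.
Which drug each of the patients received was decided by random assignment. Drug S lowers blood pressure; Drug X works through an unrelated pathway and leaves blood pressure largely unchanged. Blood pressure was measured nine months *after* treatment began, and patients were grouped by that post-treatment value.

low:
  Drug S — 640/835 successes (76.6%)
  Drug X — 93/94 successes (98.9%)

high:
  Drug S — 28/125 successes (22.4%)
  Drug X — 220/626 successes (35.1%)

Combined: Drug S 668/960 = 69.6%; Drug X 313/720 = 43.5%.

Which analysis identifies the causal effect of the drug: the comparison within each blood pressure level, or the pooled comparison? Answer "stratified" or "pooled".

pooled

Because the drug influences blood pressure, blood pressure is a post-treatment mediator, not a confounder. Stratifying on it would bias the estimate; the causal effect is the crude pooled difference.
Pooled: Drug S 69.6% vs Drug X 43.5%; Drug S is higher overall.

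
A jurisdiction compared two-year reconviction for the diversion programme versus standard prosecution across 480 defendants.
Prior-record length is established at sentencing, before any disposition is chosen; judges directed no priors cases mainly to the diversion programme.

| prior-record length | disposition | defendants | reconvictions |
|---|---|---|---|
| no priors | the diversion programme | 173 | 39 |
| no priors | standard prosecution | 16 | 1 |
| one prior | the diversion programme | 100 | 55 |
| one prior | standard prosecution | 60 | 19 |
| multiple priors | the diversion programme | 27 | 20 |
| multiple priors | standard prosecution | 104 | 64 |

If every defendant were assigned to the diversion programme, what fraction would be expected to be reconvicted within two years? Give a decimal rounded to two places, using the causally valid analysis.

Within every prior-record length level standard prosecution has the lower rate, yet pooled the diversion programme does — Simpson's reversal.
Nothing the disposition does changes prior-record length; the imbalance is an allocation artefact. With prior-record length also predicting the outcome, the pooled figure is confounded, and the within-stratum comparison is the causal one.
Standardising the diversion programme to the population prior-record length mix: 0.394·39/173 + 0.333·55/100 + 0.273·20/27 = 0.474.

0.47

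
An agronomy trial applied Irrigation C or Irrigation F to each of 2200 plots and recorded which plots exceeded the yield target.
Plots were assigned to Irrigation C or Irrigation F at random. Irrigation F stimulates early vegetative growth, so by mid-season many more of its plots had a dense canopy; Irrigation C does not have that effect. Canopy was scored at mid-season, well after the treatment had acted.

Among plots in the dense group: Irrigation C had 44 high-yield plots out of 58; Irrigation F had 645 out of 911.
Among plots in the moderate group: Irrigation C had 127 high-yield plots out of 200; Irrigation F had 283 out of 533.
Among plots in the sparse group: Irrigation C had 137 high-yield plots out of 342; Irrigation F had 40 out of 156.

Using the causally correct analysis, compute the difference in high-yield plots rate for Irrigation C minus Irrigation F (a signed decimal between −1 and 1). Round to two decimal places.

Because the irrigation influences mid-season canopy, mid-season canopy is a post-treatment mediator, not a confounder. Stratifying on it would bias the estimate; the causal effect is the crude pooled difference.
The causal difference is the pooled difference: 0.513 − 0.605 = -0.092.

-0.09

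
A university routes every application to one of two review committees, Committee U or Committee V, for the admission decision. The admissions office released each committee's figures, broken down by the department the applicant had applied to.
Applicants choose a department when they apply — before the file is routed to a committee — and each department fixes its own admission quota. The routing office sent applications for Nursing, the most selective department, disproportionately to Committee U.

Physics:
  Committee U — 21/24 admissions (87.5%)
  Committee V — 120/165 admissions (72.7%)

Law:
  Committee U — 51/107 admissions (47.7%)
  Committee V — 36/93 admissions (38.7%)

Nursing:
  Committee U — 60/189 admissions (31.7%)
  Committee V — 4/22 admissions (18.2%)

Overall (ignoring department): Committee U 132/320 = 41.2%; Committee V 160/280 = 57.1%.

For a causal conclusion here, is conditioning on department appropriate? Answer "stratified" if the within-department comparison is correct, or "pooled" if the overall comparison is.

stratified

Here department is a common cause — it drives both which review committee a case falls under and the outcome. The crude comparison mixes populations; the stratum-specific rates are the causally relevant ones.
Within each level — Physics: 87.5% vs 72.7%; Law: 47.7% vs 38.7%; Nursing: 31.7% vs 18.2% — Committee U is higher every time.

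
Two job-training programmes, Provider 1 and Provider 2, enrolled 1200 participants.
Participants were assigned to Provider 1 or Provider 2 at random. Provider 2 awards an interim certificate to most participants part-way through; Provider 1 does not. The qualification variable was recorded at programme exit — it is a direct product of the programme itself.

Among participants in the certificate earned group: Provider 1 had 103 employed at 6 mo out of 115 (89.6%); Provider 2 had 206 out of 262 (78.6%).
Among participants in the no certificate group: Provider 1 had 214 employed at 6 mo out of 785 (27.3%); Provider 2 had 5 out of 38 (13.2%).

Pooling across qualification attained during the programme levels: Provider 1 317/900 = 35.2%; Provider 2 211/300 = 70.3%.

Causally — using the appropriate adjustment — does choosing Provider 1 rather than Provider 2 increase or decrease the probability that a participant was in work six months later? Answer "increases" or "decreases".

Qualification attained during the programme is downstream of the programme. One should not condition on a consequence of treatment, so the overall rates are the right comparison.
Pooled: Provider 1 35.2% vs Provider 2 70.3%; Provider 2 is higher overall.

decreases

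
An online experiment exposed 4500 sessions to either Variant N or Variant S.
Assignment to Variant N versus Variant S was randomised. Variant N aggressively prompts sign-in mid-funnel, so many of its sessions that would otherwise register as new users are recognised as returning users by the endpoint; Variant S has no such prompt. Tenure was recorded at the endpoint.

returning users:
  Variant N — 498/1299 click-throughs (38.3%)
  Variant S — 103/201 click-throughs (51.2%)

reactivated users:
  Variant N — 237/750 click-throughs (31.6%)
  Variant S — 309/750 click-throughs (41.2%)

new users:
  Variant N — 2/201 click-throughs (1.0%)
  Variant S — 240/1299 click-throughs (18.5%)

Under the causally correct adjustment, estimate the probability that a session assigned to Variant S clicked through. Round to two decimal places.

The user tenure-specific comparison favours Variant S throughout, but the pooled figures favour Variant N. The question is whether to condition on user tenure.
User tenure is downstream of the variant. One should not condition on a consequence of treatment, so the overall rates are the right comparison.
So P(outcome | do(Variant S)) is just the pooled rate for Variant S: 652/2250 = 0.290.

0.29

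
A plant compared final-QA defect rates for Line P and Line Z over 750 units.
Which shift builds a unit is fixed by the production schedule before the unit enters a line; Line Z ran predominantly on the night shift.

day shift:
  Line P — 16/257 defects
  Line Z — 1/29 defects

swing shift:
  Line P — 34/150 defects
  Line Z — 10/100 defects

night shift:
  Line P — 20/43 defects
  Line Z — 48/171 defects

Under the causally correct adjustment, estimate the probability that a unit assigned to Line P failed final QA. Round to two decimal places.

Line Z is lower inside every shift stratum but Line P is lower in aggregate. Whether to stratify depends on how shift relates to the line.
Shift is set before the line has any effect — it is not caused by the line — and it independently drives the outcome. That makes it a confounder, so the causal comparison is within shift levels.
Standardising Line P to the population shift mix: 0.381·16/257 + 0.333·34/150 + 0.285·20/43 = 0.232.

0.23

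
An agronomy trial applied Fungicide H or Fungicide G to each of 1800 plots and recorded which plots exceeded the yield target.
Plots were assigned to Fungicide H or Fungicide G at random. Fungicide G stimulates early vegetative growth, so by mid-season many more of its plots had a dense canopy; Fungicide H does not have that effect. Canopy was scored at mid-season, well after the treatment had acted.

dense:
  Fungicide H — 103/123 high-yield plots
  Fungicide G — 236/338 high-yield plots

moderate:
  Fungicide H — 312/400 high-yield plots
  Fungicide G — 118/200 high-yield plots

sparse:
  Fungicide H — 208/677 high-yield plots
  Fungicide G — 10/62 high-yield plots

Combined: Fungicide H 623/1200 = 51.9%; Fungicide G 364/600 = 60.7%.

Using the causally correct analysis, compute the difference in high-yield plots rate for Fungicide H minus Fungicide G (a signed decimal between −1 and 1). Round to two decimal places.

-0.09

The mid-season canopy-specific comparison favours Fungicide H throughout, but the pooled figures favour Fungicide G. The question is whether to condition on mid-season canopy.
Mid-season canopy lies on the pathway fungicide → mid-season canopy → outcome, so adjusting for it blocks the indirect effect. For the total causal effect of fungicide, use the unadjusted pooled rates.
The causal difference is the pooled difference: 0.519 − 0.607 = -0.087.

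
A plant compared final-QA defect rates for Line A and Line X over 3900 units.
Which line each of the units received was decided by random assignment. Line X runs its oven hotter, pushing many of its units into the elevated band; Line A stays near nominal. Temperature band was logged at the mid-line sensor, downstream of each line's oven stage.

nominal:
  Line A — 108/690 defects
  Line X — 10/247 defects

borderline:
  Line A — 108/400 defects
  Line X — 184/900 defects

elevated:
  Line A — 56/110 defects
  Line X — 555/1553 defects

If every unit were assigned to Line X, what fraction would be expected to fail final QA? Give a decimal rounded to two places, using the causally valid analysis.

0.28

Line X is lower inside every in-process temperature band stratum but Line A is lower in aggregate. Whether to stratify depends on how in-process temperature band relates to the line.
In-process temperature band is downstream of the line. One should not condition on a consequence of treatment, so the overall rates are the right comparison.
So P(outcome | do(Line X)) is just the pooled rate for Line X: 749/2700 = 0.277.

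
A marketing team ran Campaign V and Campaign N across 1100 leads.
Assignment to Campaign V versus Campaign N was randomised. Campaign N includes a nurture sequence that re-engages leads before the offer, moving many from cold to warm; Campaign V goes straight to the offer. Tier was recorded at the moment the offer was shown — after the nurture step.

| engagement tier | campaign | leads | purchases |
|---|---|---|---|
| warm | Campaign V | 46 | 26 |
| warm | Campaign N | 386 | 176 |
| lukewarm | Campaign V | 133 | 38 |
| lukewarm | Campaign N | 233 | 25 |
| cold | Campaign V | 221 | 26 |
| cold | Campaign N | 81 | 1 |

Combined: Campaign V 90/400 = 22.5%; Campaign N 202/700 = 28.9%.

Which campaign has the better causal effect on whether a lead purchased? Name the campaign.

Campaign N

Because the campaign influences engagement tier, engagement tier is a post-treatment mediator, not a confounder. Stratifying on it would bias the estimate; the causal effect is the crude pooled difference.
Pooled: Campaign V 22.5% vs Campaign N 28.9%; Campaign N is higher overall.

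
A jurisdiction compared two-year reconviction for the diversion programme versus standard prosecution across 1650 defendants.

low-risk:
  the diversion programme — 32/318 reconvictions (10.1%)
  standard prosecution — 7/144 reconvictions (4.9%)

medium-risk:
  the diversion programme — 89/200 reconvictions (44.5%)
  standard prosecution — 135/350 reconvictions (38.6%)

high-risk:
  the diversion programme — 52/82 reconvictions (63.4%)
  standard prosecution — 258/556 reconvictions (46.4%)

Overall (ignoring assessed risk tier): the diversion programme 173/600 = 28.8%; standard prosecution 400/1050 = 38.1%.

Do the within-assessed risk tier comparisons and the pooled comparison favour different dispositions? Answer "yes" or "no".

Within each assessed risk tier level (low-risk 10.1% vs 4.9%; medium-risk 44.5% vs 38.6%; high-risk 63.4% vs 46.4%), standard prosecution has the lower rate every time. Pooled: 28.8% vs 38.1% — the diversion programme has the lower rate overall. The two comparisons disagree.

yes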